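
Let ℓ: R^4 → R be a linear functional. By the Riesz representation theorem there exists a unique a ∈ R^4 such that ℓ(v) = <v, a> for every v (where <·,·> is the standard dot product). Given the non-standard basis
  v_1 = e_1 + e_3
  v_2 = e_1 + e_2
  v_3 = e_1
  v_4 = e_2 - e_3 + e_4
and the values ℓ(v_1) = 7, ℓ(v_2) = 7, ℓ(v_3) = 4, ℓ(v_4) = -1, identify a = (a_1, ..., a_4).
a = (4, 3, 3, -1)

Write a = (a_1, ..., a_4) in the standard basis. For each basis vector v_i, ℓ(v_i) = <v_i, a> is a linear equation in the a_j's. Collect the n equations into a matrix system V a = ℓ, where row i of V is v_i (expressed in the standard basis). Since V is invertible (lower-triangular with 1s on the diagonal, up to permutation), solve by back-substitution:
  V =
[[1, 0, 1, 0],
 [1, 1, 0, 0],
 [1, 0, 0, 0],
 [0, 1, -1, 1]]
  V a = (7, 7, 4, -1)
Solving gives a = (4, 3, 3, -1).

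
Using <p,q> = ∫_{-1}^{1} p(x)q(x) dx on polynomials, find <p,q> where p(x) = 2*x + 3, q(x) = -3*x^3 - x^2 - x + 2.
<p,q> = 94/15

Expand the product: p(x)·q(x) = -6*x^4 - 11*x^3 - 5*x^2 + x + 6.
∫_{-1}^{1} of each monomial x^k gives [2/(k+1) if k even, 0 if k odd]. Integrating term-by-term (or equivalently evaluating the antiderivative F(x) = -6*x^5/5 - 11*x^4/4 - 5*x^3/3 + x^2/2 + 6*x at the endpoints):
  F(1) − F(−1) = 53/60 − (-323/60) = 94/15.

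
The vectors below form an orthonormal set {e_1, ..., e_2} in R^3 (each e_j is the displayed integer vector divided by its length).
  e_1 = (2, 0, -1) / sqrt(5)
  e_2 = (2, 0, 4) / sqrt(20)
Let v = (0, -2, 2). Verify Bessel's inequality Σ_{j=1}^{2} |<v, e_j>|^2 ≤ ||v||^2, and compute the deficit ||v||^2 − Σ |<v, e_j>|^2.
Σ |<v, e_j>|^2 = 4; ||v||^2 = 8; deficit = 4

Write each e_j = u_j / sqrt(<u_j, u_j>) where u_j is the displayed integer vector. Then <v, e_j> = <v, u_j> / sqrt(<u_j, u_j>), so |<v, e_j>|^2 = <v, u_j>^2 / <u_j, u_j>.
Coefficients: <v, e_1> = -2/sqrt(5), <v, e_2> = 8/sqrt(20).
Square and sum: Σ |<v, e_j>|^2 = 4.
Compute ||v||^2 = v·v = 8.
Deficit = 8 − 4 = 4 ≥ 0, confirming Bessel's inequality. (The deficit equals ||v − Σ <v,e_j> e_j||^2, the squared distance from v to span{e_j}.)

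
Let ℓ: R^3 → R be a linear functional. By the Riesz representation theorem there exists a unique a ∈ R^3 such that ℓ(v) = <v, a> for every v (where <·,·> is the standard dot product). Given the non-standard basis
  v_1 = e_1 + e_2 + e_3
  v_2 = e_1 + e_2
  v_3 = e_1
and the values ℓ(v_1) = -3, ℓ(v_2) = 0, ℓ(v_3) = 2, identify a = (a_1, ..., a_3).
a = (2, -2, -3)

Write a = (a_1, ..., a_3) in the standard basis. For each basis vector v_i, ℓ(v_i) = <v_i, a> is a linear equation in the a_j's. Collect the n equations into a matrix system V a = ℓ, where row i of V is v_i (expressed in the standard basis). Since V is invertible (lower-triangular with 1s on the diagonal, up to permutation), solve by back-substitution:
  V =
[[1, 1, 1],
 [1, 1, 0],
 [1, 0, 0]]
  V a = (-3, 0, 2)
Solving gives a = (2, -2, -3).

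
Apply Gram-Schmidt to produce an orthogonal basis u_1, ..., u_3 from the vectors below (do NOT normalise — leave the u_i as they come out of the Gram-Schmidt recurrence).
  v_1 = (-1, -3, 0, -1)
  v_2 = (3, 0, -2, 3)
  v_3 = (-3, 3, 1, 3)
Orthogonal basis:
  u_1 = (-1, -3, 0, -1)
  u_2 = (27/11, -18/11, -2, 27/11)
  u_3 = (-300/103, -6/103, 27/103, 318/103)

Apply the Gram-Schmidt recurrence
  u_1 = v_1
  u_i = v_i − Σ_{j<i} ((v_i · u_j) / (u_j · u_j)) · u_j.

Step by step this gives:
  u_1 = (-1, -3, 0, -1)
  u_2 = (27/11, -18/11, -2, 27/11)
  u_3 = (-300/103, -6/103, 27/103, 318/103)

Orthogonality check:
  u_2 · u_1 = 0 (should be 0)
  u_3 · u_1 = 0 (should be 0)
  u_3 · u_2 = 0 (should be 0)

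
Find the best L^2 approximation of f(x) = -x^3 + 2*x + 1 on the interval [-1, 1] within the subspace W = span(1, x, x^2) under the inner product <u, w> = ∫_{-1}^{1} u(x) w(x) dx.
g(x) = 7*x/5 + 1

The best approximation g ∈ W is the orthogonal projection of f onto W. Writing g = a_0 + a_1 x + a_2 x^2, the coefficients solve the normal equations G · a = b where
  G_{ij} = <φ_i, φ_j> and b_i = <f, φ_i>, with φ_0 = 1, φ_1 = x, φ_2 = x^2.
G =
  [2, 0, 2/3]
  [0, 2/3, 0]
  [2/3, 0, 2/5],
b = (2, 14/15, 2/3).
Solving gives a_0 = 1, a_1 = 7/5, a_2 = 0, so
  g(x) = 7*x/5 + 1.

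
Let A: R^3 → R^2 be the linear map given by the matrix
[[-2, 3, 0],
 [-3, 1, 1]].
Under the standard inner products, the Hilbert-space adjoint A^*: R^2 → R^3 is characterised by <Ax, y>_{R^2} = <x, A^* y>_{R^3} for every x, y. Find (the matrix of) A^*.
A^* = A^T =
[[-2, -3],
 [3, 1],
 [0, 1]]

For real matrices with standard dot products, the defining identity <Ax, y> = <x, A^* y> gives (Ax)^T y = x^T (A^*) y, i.e. x^T A^T y = x^T (A^*) y. Since this holds for all x, y, we must have A^* = A^T. Therefore
A^* =
[[-2, -3],
 [3, 1],
 [0, 1]].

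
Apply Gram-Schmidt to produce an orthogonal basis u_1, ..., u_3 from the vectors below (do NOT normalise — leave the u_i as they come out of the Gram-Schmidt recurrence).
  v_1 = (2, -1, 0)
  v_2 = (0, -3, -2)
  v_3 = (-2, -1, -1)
Orthogonal basis:
  u_1 = (2, -1, 0)
  u_2 = (-6/5, -12/5, -2)
  u_3 = (-1/14, -1/7, 3/14)

Apply the Gram-Schmidt recurrence
  u_1 = v_1
  u_i = v_i − Σ_{j<i} ((v_i · u_j) / (u_j · u_j)) · u_j.

Step by step this gives:
  u_1 = (2, -1, 0)
  u_2 = (-6/5, -12/5, -2)
  u_3 = (-1/14, -1/7, 3/14)

Orthogonality check:
  u_2 · u_1 = 0 (should be 0)
  u_3 · u_1 = 0 (should be 0)
  u_3 · u_2 = 0 (should be 0)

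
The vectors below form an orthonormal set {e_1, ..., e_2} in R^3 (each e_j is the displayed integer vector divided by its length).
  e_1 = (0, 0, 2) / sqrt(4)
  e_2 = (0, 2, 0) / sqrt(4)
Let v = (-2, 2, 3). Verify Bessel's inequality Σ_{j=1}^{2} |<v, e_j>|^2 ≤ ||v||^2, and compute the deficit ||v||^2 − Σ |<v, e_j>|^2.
Σ |<v, e_j>|^2 = 13; ||v||^2 = 17; deficit = 4

Write each e_j = u_j / sqrt(<u_j, u_j>) where u_j is the displayed integer vector. Then <v, e_j> = <v, u_j> / sqrt(<u_j, u_j>), so |<v, e_j>|^2 = <v, u_j>^2 / <u_j, u_j>.
Coefficients: <v, e_1> = 6/sqrt(4), <v, e_2> = 4/sqrt(4).
Square and sum: Σ |<v, e_j>|^2 = 13.
Compute ||v||^2 = v·v = 17.
Deficit = 17 − 13 = 4 ≥ 0, confirming Bessel's inequality. (The deficit equals ||v − Σ <v,e_j> e_j||^2, the squared distance from v to span{e_j}.)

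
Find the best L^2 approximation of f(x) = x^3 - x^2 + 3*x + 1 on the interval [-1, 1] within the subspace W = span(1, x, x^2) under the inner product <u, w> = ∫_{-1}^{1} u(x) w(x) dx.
g(x) = -x^2 + 18*x/5 + 1

The best approximation g ∈ W is the orthogonal projection of f onto W. Writing g = a_0 + a_1 x + a_2 x^2, the coefficients solve the normal equations G · a = b where
  G_{ij} = <φ_i, φ_j> and b_i = <f, φ_i>, with φ_0 = 1, φ_1 = x, φ_2 = x^2.
G =
  [2, 0, 2/3]
  [0, 2/3, 0]
  [2/3, 0, 2/5],
b = (4/3, 12/5, 4/15).
Solving gives a_0 = 1, a_1 = 18/5, a_2 = -1, so
  g(x) = -x^2 + 18*x/5 + 1.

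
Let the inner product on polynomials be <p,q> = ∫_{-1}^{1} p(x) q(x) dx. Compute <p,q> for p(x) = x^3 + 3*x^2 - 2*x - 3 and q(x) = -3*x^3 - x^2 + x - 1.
<p,q> = 568/105

Expand the product: p(x)·q(x) = -3*x^6 - 10*x^5 + 4*x^4 + 13*x^3 - 2*x^2 - x + 3.
∫_{-1}^{1} of each monomial x^k gives [2/(k+1) if k even, 0 if k odd]. Integrating term-by-term (or equivalently evaluating the antiderivative F(x) = -3*x^7/7 - 5*x^6/3 + 4*x^5/5 + 13*x^4/4 - 2*x^3/3 - x^2/2 + 3*x at the endpoints):
  F(1) − F(−1) = 1591/420 − (-227/140) = 568/105.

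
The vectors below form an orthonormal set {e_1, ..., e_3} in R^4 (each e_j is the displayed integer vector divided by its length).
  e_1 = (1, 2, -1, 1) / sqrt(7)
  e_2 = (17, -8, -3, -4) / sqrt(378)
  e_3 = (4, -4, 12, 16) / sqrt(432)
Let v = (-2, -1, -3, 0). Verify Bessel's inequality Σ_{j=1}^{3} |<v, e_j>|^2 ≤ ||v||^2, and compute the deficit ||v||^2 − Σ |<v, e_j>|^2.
Σ |<v, e_j>|^2 = 83/18; ||v||^2 = 14; deficit = 169/18

Write each e_j = u_j / sqrt(<u_j, u_j>) where u_j is the displayed integer vector. Then <v, e_j> = <v, u_j> / sqrt(<u_j, u_j>), so |<v, e_j>|^2 = <v, u_j>^2 / <u_j, u_j>.
Coefficients: <v, e_1> = -1/sqrt(7), <v, e_2> = -17/sqrt(378), <v, e_3> = -40/sqrt(432).
Square and sum: Σ |<v, e_j>|^2 = 83/18.
Compute ||v||^2 = v·v = 14.
Deficit = 14 − 83/18 = 169/18 ≥ 0, confirming Bessel's inequality. (The deficit equals ||v − Σ <v,e_j> e_j||^2, the squared distance from v to span{e_j}.)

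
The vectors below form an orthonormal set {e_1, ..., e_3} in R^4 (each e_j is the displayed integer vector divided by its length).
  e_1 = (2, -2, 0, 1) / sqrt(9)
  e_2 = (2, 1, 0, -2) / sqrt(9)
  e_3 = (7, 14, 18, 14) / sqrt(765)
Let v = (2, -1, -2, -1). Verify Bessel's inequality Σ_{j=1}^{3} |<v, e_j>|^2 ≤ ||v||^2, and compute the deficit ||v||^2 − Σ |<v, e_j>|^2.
Σ |<v, e_j>|^2 = 150/17; ||v||^2 = 10; deficit = 20/17

Write each e_j = u_j / sqrt(<u_j, u_j>) where u_j is the displayed integer vector. Then <v, e_j> = <v, u_j> / sqrt(<u_j, u_j>), so |<v, e_j>|^2 = <v, u_j>^2 / <u_j, u_j>.
Coefficients: <v, e_1> = 5/sqrt(9), <v, e_2> = 5/sqrt(9), <v, e_3> = -50/sqrt(765).
Square and sum: Σ |<v, e_j>|^2 = 150/17.
Compute ||v||^2 = v·v = 10.
Deficit = 10 − 150/17 = 20/17 ≥ 0, confirming Bessel's inequality. (The deficit equals ||v − Σ <v,e_j> e_j||^2, the squared distance from v to span{e_j}.)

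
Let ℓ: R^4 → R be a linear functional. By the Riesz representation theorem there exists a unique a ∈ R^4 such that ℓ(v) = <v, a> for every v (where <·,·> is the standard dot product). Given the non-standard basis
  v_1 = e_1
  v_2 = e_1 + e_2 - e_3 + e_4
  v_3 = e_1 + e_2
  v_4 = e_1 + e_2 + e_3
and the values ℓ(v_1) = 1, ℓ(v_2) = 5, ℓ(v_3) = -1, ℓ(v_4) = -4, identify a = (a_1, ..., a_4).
a = (1, -2, -3, 3)

Write a = (a_1, ..., a_4) in the standard basis. For each basis vector v_i, ℓ(v_i) = <v_i, a> is a linear equation in the a_j's. Collect the n equations into a matrix system V a = ℓ, where row i of V is v_i (expressed in the standard basis). Since V is invertible (lower-triangular with 1s on the diagonal, up to permutation), solve by back-substitution:
  V =
[[1, 0, 0, 0],
 [1, 1, -1, 1],
 [1, 1, 0, 0],
 [1, 1, 1, 0]]
  V a = (1, 5, -1, -4)
Solving gives a = (1, -2, -3, 3).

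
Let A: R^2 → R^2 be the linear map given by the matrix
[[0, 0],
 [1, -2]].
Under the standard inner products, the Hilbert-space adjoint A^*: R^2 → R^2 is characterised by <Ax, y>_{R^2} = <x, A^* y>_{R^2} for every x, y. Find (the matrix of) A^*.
A^* = A^T =
[[0, 1],
 [0, -2]]

For real matrices with standard dot products, the defining identity <Ax, y> = <x, A^* y> gives (Ax)^T y = x^T (A^*) y, i.e. x^T A^T y = x^T (A^*) y. Since this holds for all x, y, we must have A^* = A^T. Therefore
A^* =
[[0, 1],
 [0, -2]].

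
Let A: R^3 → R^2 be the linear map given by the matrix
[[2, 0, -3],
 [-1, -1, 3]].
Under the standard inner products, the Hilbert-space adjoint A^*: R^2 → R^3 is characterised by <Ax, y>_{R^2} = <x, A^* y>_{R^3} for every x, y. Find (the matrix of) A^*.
A^* = A^T =
[[2, -1],
 [0, -1],
 [-3, 3]]

For real matrices with standard dot products, the defining identity <Ax, y> = <x, A^* y> gives (Ax)^T y = x^T (A^*) y, i.e. x^T A^T y = x^T (A^*) y. Since this holds for all x, y, we must have A^* = A^T. Therefore
A^* =
[[2, -1],
 [0, -1],
 [-3, 3]].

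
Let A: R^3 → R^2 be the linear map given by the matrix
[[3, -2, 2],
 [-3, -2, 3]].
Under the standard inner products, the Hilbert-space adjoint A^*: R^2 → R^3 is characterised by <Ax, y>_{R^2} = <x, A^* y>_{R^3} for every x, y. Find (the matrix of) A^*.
A^* = A^T =
[[3, -3],
 [-2, -2],
 [2, 3]]

For real matrices with standard dot products, the defining identity <Ax, y> = <x, A^* y> gives (Ax)^T y = x^T (A^*) y, i.e. x^T A^T y = x^T (A^*) y. Since this holds for all x, y, we must have A^* = A^T. Therefore
A^* =
[[3, -3],
 [-2, -2],
 [2, 3]].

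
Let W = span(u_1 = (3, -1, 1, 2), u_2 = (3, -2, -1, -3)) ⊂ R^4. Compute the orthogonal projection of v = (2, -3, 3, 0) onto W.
proj_W(v) = (981/329, -414/329, 153/329, 219/329)

Set up U = [u_1 | ... | u_2] ∈ R^(4×2). The projector onto W = col(U) is P = U (U^T U)^(-1) U^T.
Compute U^T U =
  [15, 4]
  [4, 23],
and U^T v = (12, 9).
Solve U^T U · c = U^T v for the coefficients: c = (240/329, 87/329). The projection is proj_W(v) = U c.
Check: (v - proj_W(v)) · u_1 = 0  (should be 0).
Check: (v - proj_W(v)) · u_2 = 0  (should be 0).
Result: proj_W(v) = (981/329, -414/329, 153/329, 219/329).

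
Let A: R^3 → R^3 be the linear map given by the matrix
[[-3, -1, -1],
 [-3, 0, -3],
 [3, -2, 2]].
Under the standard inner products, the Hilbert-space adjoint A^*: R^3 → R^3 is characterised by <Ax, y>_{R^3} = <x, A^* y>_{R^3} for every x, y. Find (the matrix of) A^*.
A^* = A^T =
[[-3, -3, 3],
 [-1, 0, -2],
 [-1, -3, 2]]

For real matrices with standard dot products, the defining identity <Ax, y> = <x, A^* y> gives (Ax)^T y = x^T (A^*) y, i.e. x^T A^T y = x^T (A^*) y. Since this holds for all x, y, we must have A^* = A^T. Therefore
A^* =
[[-3, -3, 3],
 [-1, 0, -2],
 [-1, -3, 2]].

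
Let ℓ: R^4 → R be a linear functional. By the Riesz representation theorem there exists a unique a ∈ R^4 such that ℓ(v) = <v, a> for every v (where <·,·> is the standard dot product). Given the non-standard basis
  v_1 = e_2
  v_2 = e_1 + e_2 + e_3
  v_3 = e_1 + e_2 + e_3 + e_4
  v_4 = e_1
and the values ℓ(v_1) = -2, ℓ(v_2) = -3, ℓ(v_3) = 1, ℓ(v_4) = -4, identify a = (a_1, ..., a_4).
a = (-4, -2, 3, 4)

Write a = (a_1, ..., a_4) in the standard basis. For each basis vector v_i, ℓ(v_i) = <v_i, a> is a linear equation in the a_j's. Collect the n equations into a matrix system V a = ℓ, where row i of V is v_i (expressed in the standard basis). Since V is invertible (lower-triangular with 1s on the diagonal, up to permutation), solve by back-substitution:
  V =
[[0, 1, 0, 0],
 [1, 1, 1, 0],
 [1, 1, 1, 1],
 [1, 0, 0, 0]]
  V a = (-2, -3, 1, -4)
Solving gives a = (-4, -2, 3, 4).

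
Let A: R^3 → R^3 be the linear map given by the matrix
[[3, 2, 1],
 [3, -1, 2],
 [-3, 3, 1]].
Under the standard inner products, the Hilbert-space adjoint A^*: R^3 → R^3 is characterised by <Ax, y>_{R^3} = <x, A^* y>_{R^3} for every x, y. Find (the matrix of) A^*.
A^* = A^T =
[[3, 3, -3],
 [2, -1, 3],
 [1, 2, 1]]

For real matrices with standard dot products, the defining identity <Ax, y> = <x, A^* y> gives (Ax)^T y = x^T (A^*) y, i.e. x^T A^T y = x^T (A^*) y. Since this holds for all x, y, we must have A^* = A^T. Therefore
A^* =
[[3, 3, -3],
 [2, -1, 3],
 [1, 2, 1]].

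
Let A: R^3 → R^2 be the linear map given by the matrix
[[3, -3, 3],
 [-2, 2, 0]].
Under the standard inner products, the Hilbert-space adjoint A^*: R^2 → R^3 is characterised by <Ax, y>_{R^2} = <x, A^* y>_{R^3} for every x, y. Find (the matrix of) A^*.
A^* = A^T =
[[3, -2],
 [-3, 2],
 [3, 0]]

For real matrices with standard dot products, the defining identity <Ax, y> = <x, A^* y> gives (Ax)^T y = x^T (A^*) y, i.e. x^T A^T y = x^T (A^*) y. Since this holds for all x, y, we must have A^* = A^T. Therefore
A^* =
[[3, -2],
 [-3, 2],
 [3, 0]].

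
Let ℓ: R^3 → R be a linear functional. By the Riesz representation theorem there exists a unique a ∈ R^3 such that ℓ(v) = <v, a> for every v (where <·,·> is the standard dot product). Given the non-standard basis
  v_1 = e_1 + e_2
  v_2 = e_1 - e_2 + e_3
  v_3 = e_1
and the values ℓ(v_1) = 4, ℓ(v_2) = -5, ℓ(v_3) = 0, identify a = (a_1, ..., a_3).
a = (0, 4, -1)

Write a = (a_1, ..., a_3) in the standard basis. For each basis vector v_i, ℓ(v_i) = <v_i, a> is a linear equation in the a_j's. Collect the n equations into a matrix system V a = ℓ, where row i of V is v_i (expressed in the standard basis). Since V is invertible (lower-triangular with 1s on the diagonal, up to permutation), solve by back-substitution:
  V =
[[1, 1, 0],
 [1, -1, 1],
 [1, 0, 0]]
  V a = (4, -5, 0)
Solving gives a = (0, 4, -1).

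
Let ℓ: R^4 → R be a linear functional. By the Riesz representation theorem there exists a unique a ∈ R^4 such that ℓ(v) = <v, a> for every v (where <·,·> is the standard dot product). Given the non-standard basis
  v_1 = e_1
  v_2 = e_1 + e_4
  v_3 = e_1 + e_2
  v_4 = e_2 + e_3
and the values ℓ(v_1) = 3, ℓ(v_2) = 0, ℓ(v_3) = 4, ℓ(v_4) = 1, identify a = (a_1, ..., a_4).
a = (3, 1, 0, -3)

Write a = (a_1, ..., a_4) in the standard basis. For each basis vector v_i, ℓ(v_i) = <v_i, a> is a linear equation in the a_j's. Collect the n equations into a matrix system V a = ℓ, where row i of V is v_i (expressed in the standard basis). Since V is invertible (lower-triangular with 1s on the diagonal, up to permutation), solve by back-substitution:
  V =
[[1, 0, 0, 0],
 [1, 0, 0, 1],
 [1, 1, 0, 0],
 [0, 1, 1, 0]]
  V a = (3, 0, 4, 1)
Solving gives a = (3, 1, 0, -3).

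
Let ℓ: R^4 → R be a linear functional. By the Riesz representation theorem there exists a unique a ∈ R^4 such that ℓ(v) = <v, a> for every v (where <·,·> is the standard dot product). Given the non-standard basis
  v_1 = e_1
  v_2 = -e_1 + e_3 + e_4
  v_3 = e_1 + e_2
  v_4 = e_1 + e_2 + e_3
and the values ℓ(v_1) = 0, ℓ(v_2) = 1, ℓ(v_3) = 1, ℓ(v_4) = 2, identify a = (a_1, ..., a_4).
a = (0, 1, 1, 0)

Write a = (a_1, ..., a_4) in the standard basis. For each basis vector v_i, ℓ(v_i) = <v_i, a> is a linear equation in the a_j's. Collect the n equations into a matrix system V a = ℓ, where row i of V is v_i (expressed in the standard basis). Since V is invertible (lower-triangular with 1s on the diagonal, up to permutation), solve by back-substitution:
  V =
[[1, 0, 0, 0],
 [-1, 0, 1, 1],
 [1, 1, 0, 0],
 [1, 1, 1, 0]]
  V a = (0, 1, 1, 2)
Solving gives a = (0, 1, 1, 0).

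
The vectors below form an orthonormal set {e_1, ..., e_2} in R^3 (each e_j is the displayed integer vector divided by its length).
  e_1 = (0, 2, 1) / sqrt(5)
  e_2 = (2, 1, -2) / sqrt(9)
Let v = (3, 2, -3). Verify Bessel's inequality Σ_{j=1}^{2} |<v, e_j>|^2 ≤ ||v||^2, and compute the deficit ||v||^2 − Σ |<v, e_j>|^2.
Σ |<v, e_j>|^2 = 989/45; ||v||^2 = 22; deficit = 1/45

Write each e_j = u_j / sqrt(<u_j, u_j>) where u_j is the displayed integer vector. Then <v, e_j> = <v, u_j> / sqrt(<u_j, u_j>), so |<v, e_j>|^2 = <v, u_j>^2 / <u_j, u_j>.
Coefficients: <v, e_1> = 1/sqrt(5), <v, e_2> = 14/sqrt(9).
Square and sum: Σ |<v, e_j>|^2 = 989/45.
Compute ||v||^2 = v·v = 22.
Deficit = 22 − 989/45 = 1/45 ≥ 0, confirming Bessel's inequality. (The deficit equals ||v − Σ <v,e_j> e_j||^2, the squared distance from v to span{e_j}.)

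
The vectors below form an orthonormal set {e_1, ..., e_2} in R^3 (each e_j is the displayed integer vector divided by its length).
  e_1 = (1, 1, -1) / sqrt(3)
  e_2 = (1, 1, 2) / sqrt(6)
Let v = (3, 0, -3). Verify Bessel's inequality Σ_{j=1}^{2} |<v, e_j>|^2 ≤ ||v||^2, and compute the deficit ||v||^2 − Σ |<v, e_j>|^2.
Σ |<v, e_j>|^2 = 27/2; ||v||^2 = 18; deficit = 9/2

Write each e_j = u_j / sqrt(<u_j, u_j>) where u_j is the displayed integer vector. Then <v, e_j> = <v, u_j> / sqrt(<u_j, u_j>), so |<v, e_j>|^2 = <v, u_j>^2 / <u_j, u_j>.
Coefficients: <v, e_1> = 6/sqrt(3), <v, e_2> = -3/sqrt(6).
Square and sum: Σ |<v, e_j>|^2 = 27/2.
Compute ||v||^2 = v·v = 18.
Deficit = 18 − 27/2 = 9/2 ≥ 0, confirming Bessel's inequality. (The deficit equals ||v − Σ <v,e_j> e_j||^2, the squared distance from v to span{e_j}.)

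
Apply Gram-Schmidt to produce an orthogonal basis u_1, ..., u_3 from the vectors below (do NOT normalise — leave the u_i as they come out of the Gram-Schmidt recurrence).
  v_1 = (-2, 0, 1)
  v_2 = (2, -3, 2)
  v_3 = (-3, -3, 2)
Orthogonal basis:
  u_1 = (-2, 0, 1)
  u_2 = (6/5, -3, 12/5)
  u_3 = (-5/9, -10/9, -10/9)

Apply the Gram-Schmidt recurrence
  u_1 = v_1
  u_i = v_i − Σ_{j<i} ((v_i · u_j) / (u_j · u_j)) · u_j.

Step by step this gives:
  u_1 = (-2, 0, 1)
  u_2 = (6/5, -3, 12/5)
  u_3 = (-5/9, -10/9, -10/9)

Orthogonality check:
  u_2 · u_1 = 0 (should be 0)
  u_3 · u_1 = 0 (should be 0)
  u_3 · u_2 = 0 (should be 0)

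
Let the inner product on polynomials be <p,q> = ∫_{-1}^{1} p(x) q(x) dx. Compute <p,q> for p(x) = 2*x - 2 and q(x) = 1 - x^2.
<p,q> = -8/3

Expand the product: p(x)·q(x) = -2*x^3 + 2*x^2 + 2*x - 2.
∫_{-1}^{1} of each monomial x^k gives [2/(k+1) if k even, 0 if k odd]. Integrating term-by-term (or equivalently evaluating the antiderivative F(x) = -x^4/2 + 2*x^3/3 + x^2 - 2*x at the endpoints):
  F(1) − F(−1) = -5/6 − (11/6) = -8/3.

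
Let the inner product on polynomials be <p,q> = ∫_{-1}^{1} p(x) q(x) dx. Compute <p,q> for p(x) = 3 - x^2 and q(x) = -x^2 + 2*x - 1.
<p,q> = -104/15

Expand the product: p(x)·q(x) = x^4 - 2*x^3 - 2*x^2 + 6*x - 3.
∫_{-1}^{1} of each monomial x^k gives [2/(k+1) if k even, 0 if k odd]. Integrating term-by-term (or equivalently evaluating the antiderivative F(x) = x^5/5 - x^4/2 - 2*x^3/3 + 3*x^2 - 3*x at the endpoints):
  F(1) − F(−1) = -29/30 − (179/30) = -104/15.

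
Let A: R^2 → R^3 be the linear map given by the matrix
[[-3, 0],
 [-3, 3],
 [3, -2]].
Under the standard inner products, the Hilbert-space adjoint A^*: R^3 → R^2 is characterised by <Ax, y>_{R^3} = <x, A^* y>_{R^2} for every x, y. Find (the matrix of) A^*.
A^* = A^T =
[[-3, -3, 3],
 [0, 3, -2]]

For real matrices with standard dot products, the defining identity <Ax, y> = <x, A^* y> gives (Ax)^T y = x^T (A^*) y, i.e. x^T A^T y = x^T (A^*) y. Since this holds for all x, y, we must have A^* = A^T. Therefore
A^* =
[[-3, -3, 3],
 [0, 3, -2]].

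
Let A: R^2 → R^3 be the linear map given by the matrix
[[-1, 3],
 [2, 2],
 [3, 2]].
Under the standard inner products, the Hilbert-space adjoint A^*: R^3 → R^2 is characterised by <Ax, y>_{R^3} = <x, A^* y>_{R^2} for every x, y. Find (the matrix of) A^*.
A^* = A^T =
[[-1, 2, 3],
 [3, 2, 2]]

For real matrices with standard dot products, the defining identity <Ax, y> = <x, A^* y> gives (Ax)^T y = x^T (A^*) y, i.e. x^T A^T y = x^T (A^*) y. Since this holds for all x, y, we must have A^* = A^T. Therefore
A^* =
[[-1, 2, 3],
 [3, 2, 2]].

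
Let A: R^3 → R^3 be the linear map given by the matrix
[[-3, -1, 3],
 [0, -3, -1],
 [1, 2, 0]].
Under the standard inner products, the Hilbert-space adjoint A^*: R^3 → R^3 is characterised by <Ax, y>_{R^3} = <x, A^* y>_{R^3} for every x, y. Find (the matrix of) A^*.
A^* = A^T =
[[-3, 0, 1],
 [-1, -3, 2],
 [3, -1, 0]]

For real matrices with standard dot products, the defining identity <Ax, y> = <x, A^* y> gives (Ax)^T y = x^T (A^*) y, i.e. x^T A^T y = x^T (A^*) y. Since this holds for all x, y, we must have A^* = A^T. Therefore
A^* =
[[-3, 0, 1],
 [-1, -3, 2],
 [3, -1, 0]].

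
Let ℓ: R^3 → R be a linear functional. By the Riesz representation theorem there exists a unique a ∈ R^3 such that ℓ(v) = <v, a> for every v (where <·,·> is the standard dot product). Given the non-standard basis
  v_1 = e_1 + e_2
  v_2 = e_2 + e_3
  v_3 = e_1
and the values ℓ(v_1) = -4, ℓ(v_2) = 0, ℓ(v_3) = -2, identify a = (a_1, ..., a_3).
a = (-2, -2, 2)

Write a = (a_1, ..., a_3) in the standard basis. For each basis vector v_i, ℓ(v_i) = <v_i, a> is a linear equation in the a_j's. Collect the n equations into a matrix system V a = ℓ, where row i of V is v_i (expressed in the standard basis). Since V is invertible (lower-triangular with 1s on the diagonal, up to permutation), solve by back-substitution:
  V =
[[1, 1, 0],
 [0, 1, 1],
 [1, 0, 0]]
  V a = (-4, 0, -2)
Solving gives a = (-2, -2, 2).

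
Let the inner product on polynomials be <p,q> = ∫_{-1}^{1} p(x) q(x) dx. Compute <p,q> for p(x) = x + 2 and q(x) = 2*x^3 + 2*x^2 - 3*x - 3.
<p,q> = -158/15

Expand the product: p(x)·q(x) = 2*x^4 + 6*x^3 + x^2 - 9*x - 6.
∫_{-1}^{1} of each monomial x^k gives [2/(k+1) if k even, 0 if k odd]. Integrating term-by-term (or equivalently evaluating the antiderivative F(x) = 2*x^5/5 + 3*x^4/2 + x^3/3 - 9*x^2/2 - 6*x at the endpoints):
  F(1) − F(−1) = -124/15 − (34/15) = -158/15.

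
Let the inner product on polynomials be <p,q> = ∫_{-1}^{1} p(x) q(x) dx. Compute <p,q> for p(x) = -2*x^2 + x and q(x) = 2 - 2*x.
<p,q> = -4

Expand the product: p(x)·q(x) = 4*x^3 - 6*x^2 + 2*x.
∫_{-1}^{1} of each monomial x^k gives [2/(k+1) if k even, 0 if k odd]. Integrating term-by-term (or equivalently evaluating the antiderivative F(x) = x^4 - 2*x^3 + x^2 at the endpoints):
  F(1) − F(−1) = 0 − (4) = -4.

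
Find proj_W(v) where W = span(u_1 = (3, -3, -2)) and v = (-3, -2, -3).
proj_W(v) = (9/22, -9/22, -3/11)

Set up U = [u_1 | ... | u_1] ∈ R^(3×1). The projector onto W = col(U) is P = U (U^T U)^(-1) U^T.
Compute U^T U =
  [22],
and U^T v = (3).
Solve U^T U · c = U^T v for the coefficients: c = (3/22). The projection is proj_W(v) = U c.
Check: (v - proj_W(v)) · u_1 = 0  (should be 0).
Result: proj_W(v) = (9/22, -9/22, -3/11).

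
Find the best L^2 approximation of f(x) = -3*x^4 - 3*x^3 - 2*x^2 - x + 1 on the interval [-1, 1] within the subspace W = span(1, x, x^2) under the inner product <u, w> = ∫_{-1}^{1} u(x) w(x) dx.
g(x) = -32*x^2/7 - 14*x/5 + 44/35

The best approximation g ∈ W is the orthogonal projection of f onto W. Writing g = a_0 + a_1 x + a_2 x^2, the coefficients solve the normal equations G · a = b where
  G_{ij} = <φ_i, φ_j> and b_i = <f, φ_i>, with φ_0 = 1, φ_1 = x, φ_2 = x^2.
G =
  [2, 0, 2/3]
  [0, 2/3, 0]
  [2/3, 0, 2/5],
b = (-8/15, -28/15, -104/105).
Solving gives a_0 = 44/35, a_1 = -14/5, a_2 = -32/7, so
  g(x) = -32*x^2/7 - 14*x/5 + 44/35.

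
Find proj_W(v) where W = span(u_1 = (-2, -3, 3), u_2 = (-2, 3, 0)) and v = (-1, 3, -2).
proj_W(v) = (-14/29, 97/29, -38/29)

Set up U = [u_1 | ... | u_2] ∈ R^(3×2). The projector onto W = col(U) is P = U (U^T U)^(-1) U^T.
Compute U^T U =
  [22, -5]
  [-5, 13],
and U^T v = (-13, 11).
Solve U^T U · c = U^T v for the coefficients: c = (-38/87, 59/87). The projection is proj_W(v) = U c.
Check: (v - proj_W(v)) · u_1 = 0  (should be 0).
Check: (v - proj_W(v)) · u_2 = 0  (should be 0).
Result: proj_W(v) = (-14/29, 97/29, -38/29).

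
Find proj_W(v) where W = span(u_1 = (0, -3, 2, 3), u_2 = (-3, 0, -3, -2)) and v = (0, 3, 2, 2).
proj_W(v) = (156/85, 147/170, 107/85, 61/170)

Set up U = [u_1 | ... | u_2] ∈ R^(4×2). The projector onto W = col(U) is P = U (U^T U)^(-1) U^T.
Compute U^T U =
  [22, -12]
  [-12, 22],
and U^T v = (1, -10).
Solve U^T U · c = U^T v for the coefficients: c = (-49/170, -52/85). The projection is proj_W(v) = U c.
Check: (v - proj_W(v)) · u_1 = 0  (should be 0).
Check: (v - proj_W(v)) · u_2 = 0  (should be 0).
Result: proj_W(v) = (156/85, 147/170, 107/85, 61/170).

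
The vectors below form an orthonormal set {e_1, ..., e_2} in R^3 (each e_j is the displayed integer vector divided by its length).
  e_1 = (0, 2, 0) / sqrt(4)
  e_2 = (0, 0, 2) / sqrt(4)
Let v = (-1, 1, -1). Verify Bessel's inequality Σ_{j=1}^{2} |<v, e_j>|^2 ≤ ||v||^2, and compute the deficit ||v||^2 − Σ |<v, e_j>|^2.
Σ |<v, e_j>|^2 = 2; ||v||^2 = 3; deficit = 1

Write each e_j = u_j / sqrt(<u_j, u_j>) where u_j is the displayed integer vector. Then <v, e_j> = <v, u_j> / sqrt(<u_j, u_j>), so |<v, e_j>|^2 = <v, u_j>^2 / <u_j, u_j>.
Coefficients: <v, e_1> = 2/sqrt(4), <v, e_2> = -2/sqrt(4).
Square and sum: Σ |<v, e_j>|^2 = 2.
Compute ||v||^2 = v·v = 3.
Deficit = 3 − 2 = 1 ≥ 0, confirming Bessel's inequality. (The deficit equals ||v − Σ <v,e_j> e_j||^2, the squared distance from v to span{e_j}.)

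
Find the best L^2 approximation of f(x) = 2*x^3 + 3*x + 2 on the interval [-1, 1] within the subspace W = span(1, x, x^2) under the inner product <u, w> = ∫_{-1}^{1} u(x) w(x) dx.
g(x) = 21*x/5 + 2

The best approximation g ∈ W is the orthogonal projection of f onto W. Writing g = a_0 + a_1 x + a_2 x^2, the coefficients solve the normal equations G · a = b where
  G_{ij} = <φ_i, φ_j> and b_i = <f, φ_i>, with φ_0 = 1, φ_1 = x, φ_2 = x^2.
G =
  [2, 0, 2/3]
  [0, 2/3, 0]
  [2/3, 0, 2/5],
b = (4, 14/5, 4/3).
Solving gives a_0 = 2, a_1 = 21/5, a_2 = 0, so
  g(x) = 21*x/5 + 2.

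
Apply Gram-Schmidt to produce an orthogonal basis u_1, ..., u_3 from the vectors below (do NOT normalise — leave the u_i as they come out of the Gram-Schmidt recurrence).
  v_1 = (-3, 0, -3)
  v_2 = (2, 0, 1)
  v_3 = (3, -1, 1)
Orthogonal basis:
  u_1 = (-3, 0, -3)
  u_2 = (1/2, 0, -1/2)
  u_3 = (0, -1, 0)

Apply the Gram-Schmidt recurrence
  u_1 = v_1
  u_i = v_i − Σ_{j<i} ((v_i · u_j) / (u_j · u_j)) · u_j.

Step by step this gives:
  u_1 = (-3, 0, -3)
  u_2 = (1/2, 0, -1/2)
  u_3 = (0, -1, 0)

Orthogonality check:
  u_2 · u_1 = 0 (should be 0)
  u_3 · u_1 = 0 (should be 0)
  u_3 · u_2 = 0 (should be 0)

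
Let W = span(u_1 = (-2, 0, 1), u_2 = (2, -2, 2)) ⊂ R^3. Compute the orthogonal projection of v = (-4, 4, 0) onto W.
proj_W(v) = (-32/7, 16/7, -8/7)

Set up U = [u_1 | ... | u_2] ∈ R^(3×2). The projector onto W = col(U) is P = U (U^T U)^(-1) U^T.
Compute U^T U =
  [5, -2]
  [-2, 12],
and U^T v = (8, -16).
Solve U^T U · c = U^T v for the coefficients: c = (8/7, -8/7). The projection is proj_W(v) = U c.
Check: (v - proj_W(v)) · u_1 = 0  (should be 0).
Check: (v - proj_W(v)) · u_2 = 0  (should be 0).
Result: proj_W(v) = (-32/7, 16/7, -8/7).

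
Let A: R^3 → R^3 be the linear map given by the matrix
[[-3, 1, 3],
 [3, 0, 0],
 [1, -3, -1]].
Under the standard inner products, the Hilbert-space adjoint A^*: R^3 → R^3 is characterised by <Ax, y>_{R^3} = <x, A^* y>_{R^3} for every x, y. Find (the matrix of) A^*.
A^* = A^T =
[[-3, 3, 1],
 [1, 0, -3],
 [3, 0, -1]]

For real matrices with standard dot products, the defining identity <Ax, y> = <x, A^* y> gives (Ax)^T y = x^T (A^*) y, i.e. x^T A^T y = x^T (A^*) y. Since this holds for all x, y, we must have A^* = A^T. Therefore
A^* =
[[-3, 3, 1],
 [1, 0, -3],
 [3, 0, -1]].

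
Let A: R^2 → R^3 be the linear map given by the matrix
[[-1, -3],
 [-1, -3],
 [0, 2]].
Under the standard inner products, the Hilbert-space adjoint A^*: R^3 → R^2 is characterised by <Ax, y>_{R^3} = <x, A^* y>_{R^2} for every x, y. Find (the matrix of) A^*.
A^* = A^T =
[[-1, -1, 0],
 [-3, -3, 2]]

For real matrices with standard dot products, the defining identity <Ax, y> = <x, A^* y> gives (Ax)^T y = x^T (A^*) y, i.e. x^T A^T y = x^T (A^*) y. Since this holds for all x, y, we must have A^* = A^T. Therefore
A^* =
[[-1, -1, 0],
 [-3, -3, 2]].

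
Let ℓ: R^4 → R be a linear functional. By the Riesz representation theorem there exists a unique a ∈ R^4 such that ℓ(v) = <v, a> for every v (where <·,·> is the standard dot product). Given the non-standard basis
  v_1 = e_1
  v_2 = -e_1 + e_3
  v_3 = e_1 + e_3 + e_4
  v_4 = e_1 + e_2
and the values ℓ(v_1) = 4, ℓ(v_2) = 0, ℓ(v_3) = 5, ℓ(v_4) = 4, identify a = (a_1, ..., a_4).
a = (4, 0, 4, -3)

Write a = (a_1, ..., a_4) in the standard basis. For each basis vector v_i, ℓ(v_i) = <v_i, a> is a linear equation in the a_j's. Collect the n equations into a matrix system V a = ℓ, where row i of V is v_i (expressed in the standard basis). Since V is invertible (lower-triangular with 1s on the diagonal, up to permutation), solve by back-substitution:
  V =
[[1, 0, 0, 0],
 [-1, 0, 1, 0],
 [1, 0, 1, 1],
 [1, 1, 0, 0]]
  V a = (4, 0, 5, 4)
Solving gives a = (4, 0, 4, -3).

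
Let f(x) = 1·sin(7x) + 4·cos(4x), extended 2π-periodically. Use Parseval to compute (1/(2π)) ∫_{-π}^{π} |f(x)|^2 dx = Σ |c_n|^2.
Σ |c_n|^2 = 17/2

Expand |f|^2 and use orthogonality of {sin(nx), cos(mx)} on [-π, π]:
  ∫_{-π}^{π} sin(nx)^2 dx = π, ∫ cos(mx)^2 dx = π, and cross terms integrate to 0.
So ∫_{-π}^{π} f(x)^2 dx = 1^2 · π + 4^2 · π = (1 + 16)π.
Divide by 2π: (1 + 16)/2 = 17/2.
By Parseval, this equals Σ |c_n|^2.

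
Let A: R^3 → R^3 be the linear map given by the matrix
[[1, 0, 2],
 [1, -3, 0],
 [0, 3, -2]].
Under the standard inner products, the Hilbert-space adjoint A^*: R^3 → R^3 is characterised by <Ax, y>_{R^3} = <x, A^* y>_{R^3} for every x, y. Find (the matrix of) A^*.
A^* = A^T =
[[1, 1, 0],
 [0, -3, 3],
 [2, 0, -2]]

For real matrices with standard dot products, the defining identity <Ax, y> = <x, A^* y> gives (Ax)^T y = x^T (A^*) y, i.e. x^T A^T y = x^T (A^*) y. Since this holds for all x, y, we must have A^* = A^T. Therefore
A^* =
[[1, 1, 0],
 [0, -3, 3],
 [2, 0, -2]].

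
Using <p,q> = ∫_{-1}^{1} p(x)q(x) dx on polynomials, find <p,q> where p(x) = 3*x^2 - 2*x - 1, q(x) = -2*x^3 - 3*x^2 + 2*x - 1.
<p,q> = -8/3

Expand the product: p(x)·q(x) = -6*x^5 - 5*x^4 + 14*x^3 - 4*x^2 + 1.
∫_{-1}^{1} of each monomial x^k gives [2/(k+1) if k even, 0 if k odd]. Integrating term-by-term (or equivalently evaluating the antiderivative F(x) = -x^6 - x^5 + 7*x^4/2 - 4*x^3/3 + x at the endpoints):
  F(1) − F(−1) = 7/6 − (23/6) = -8/3.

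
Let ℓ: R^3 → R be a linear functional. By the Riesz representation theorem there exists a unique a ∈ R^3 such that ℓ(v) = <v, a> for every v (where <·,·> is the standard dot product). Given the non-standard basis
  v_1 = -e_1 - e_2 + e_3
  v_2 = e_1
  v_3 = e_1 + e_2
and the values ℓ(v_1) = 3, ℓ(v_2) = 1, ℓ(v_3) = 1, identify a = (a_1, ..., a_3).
a = (1, 0, 4)

Write a = (a_1, ..., a_3) in the standard basis. For each basis vector v_i, ℓ(v_i) = <v_i, a> is a linear equation in the a_j's. Collect the n equations into a matrix system V a = ℓ, where row i of V is v_i (expressed in the standard basis). Since V is invertible (lower-triangular with 1s on the diagonal, up to permutation), solve by back-substitution:
  V =
[[-1, -1, 1],
 [1, 0, 0],
 [1, 1, 0]]
  V a = (3, 1, 1)
Solving gives a = (1, 0, 4).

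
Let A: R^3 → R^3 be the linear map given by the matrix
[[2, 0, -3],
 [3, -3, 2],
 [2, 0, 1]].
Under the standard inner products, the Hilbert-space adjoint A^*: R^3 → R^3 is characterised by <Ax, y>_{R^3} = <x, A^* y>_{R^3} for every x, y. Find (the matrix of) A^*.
A^* = A^T =
[[2, 3, 2],
 [0, -3, 0],
 [-3, 2, 1]]

For real matrices with standard dot products, the defining identity <Ax, y> = <x, A^* y> gives (Ax)^T y = x^T (A^*) y, i.e. x^T A^T y = x^T (A^*) y. Since this holds for all x, y, we must have A^* = A^T. Therefore
A^* =
[[2, 3, 2],
 [0, -3, 0],
 [-3, 2, 1]].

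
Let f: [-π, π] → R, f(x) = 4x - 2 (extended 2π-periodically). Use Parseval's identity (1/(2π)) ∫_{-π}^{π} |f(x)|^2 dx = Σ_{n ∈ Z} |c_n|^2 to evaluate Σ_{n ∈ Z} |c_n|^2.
Σ |c_n|^2 = 16π^2/3 + 4

Expand and integrate term by term over [-π, π]:
  ∫ (4x)^2 dx = 16·(2π^3/3); ∫ 2·4·(-2)·x dx = 0 (odd integrand); ∫ (-2)^2 dx = 4·2π.
So (1/(2π)) ∫_{-π}^{π} (4x - 2)^2 dx = 16π^2/3 + 4 = 16π^2/3 + 4.
Parseval ⇒ Σ |c_n|^2 = 16π^2/3 + 4.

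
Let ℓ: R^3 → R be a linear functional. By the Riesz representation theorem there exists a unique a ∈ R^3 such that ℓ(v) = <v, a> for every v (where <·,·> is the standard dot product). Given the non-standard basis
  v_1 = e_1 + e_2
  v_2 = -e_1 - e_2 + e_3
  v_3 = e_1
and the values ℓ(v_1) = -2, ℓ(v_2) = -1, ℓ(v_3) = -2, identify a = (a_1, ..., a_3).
a = (-2, 0, -3)

Write a = (a_1, ..., a_3) in the standard basis. For each basis vector v_i, ℓ(v_i) = <v_i, a> is a linear equation in the a_j's. Collect the n equations into a matrix system V a = ℓ, where row i of V is v_i (expressed in the standard basis). Since V is invertible (lower-triangular with 1s on the diagonal, up to permutation), solve by back-substitution:
  V =
[[1, 1, 0],
 [-1, -1, 1],
 [1, 0, 0]]
  V a = (-2, -1, -2)
Solving gives a = (-2, 0, -3).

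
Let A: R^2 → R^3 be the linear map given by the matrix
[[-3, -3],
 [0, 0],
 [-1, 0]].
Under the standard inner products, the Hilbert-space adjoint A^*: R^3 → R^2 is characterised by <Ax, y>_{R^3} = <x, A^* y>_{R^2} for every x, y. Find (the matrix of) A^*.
A^* = A^T =
[[-3, 0, -1],
 [-3, 0, 0]]

For real matrices with standard dot products, the defining identity <Ax, y> = <x, A^* y> gives (Ax)^T y = x^T (A^*) y, i.e. x^T A^T y = x^T (A^*) y. Since this holds for all x, y, we must have A^* = A^T. Therefore
A^* =
[[-3, 0, -1],
 [-3, 0, 0]].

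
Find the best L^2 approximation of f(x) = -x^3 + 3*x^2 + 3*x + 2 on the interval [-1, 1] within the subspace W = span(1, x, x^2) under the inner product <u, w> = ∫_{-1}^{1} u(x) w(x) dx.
g(x) = 3*x^2 + 12*x/5 + 2

The best approximation g ∈ W is the orthogonal projection of f onto W. Writing g = a_0 + a_1 x + a_2 x^2, the coefficients solve the normal equations G · a = b where
  G_{ij} = <φ_i, φ_j> and b_i = <f, φ_i>, with φ_0 = 1, φ_1 = x, φ_2 = x^2.
G =
  [2, 0, 2/3]
  [0, 2/3, 0]
  [2/3, 0, 2/5],
b = (6, 8/5, 38/15).
Solving gives a_0 = 2, a_1 = 12/5, a_2 = 3, so
  g(x) = 3*x^2 + 12*x/5 + 2.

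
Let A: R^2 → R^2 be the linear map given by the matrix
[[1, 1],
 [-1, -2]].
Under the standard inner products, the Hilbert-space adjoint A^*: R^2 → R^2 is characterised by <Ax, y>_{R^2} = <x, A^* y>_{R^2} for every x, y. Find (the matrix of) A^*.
A^* = A^T =
[[1, -1],
 [1, -2]]

For real matrices with standard dot products, the defining identity <Ax, y> = <x, A^* y> gives (Ax)^T y = x^T (A^*) y, i.e. x^T A^T y = x^T (A^*) y. Since this holds for all x, y, we must have A^* = A^T. Therefore
A^* =
[[1, -1],
 [1, -2]].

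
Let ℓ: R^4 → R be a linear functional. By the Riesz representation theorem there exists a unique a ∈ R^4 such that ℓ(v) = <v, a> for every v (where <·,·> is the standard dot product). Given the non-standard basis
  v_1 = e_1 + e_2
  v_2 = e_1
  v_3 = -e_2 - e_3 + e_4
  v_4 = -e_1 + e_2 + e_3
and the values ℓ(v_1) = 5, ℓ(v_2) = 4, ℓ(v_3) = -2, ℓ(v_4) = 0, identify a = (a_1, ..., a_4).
a = (4, 1, 3, 2)

Write a = (a_1, ..., a_4) in the standard basis. For each basis vector v_i, ℓ(v_i) = <v_i, a> is a linear equation in the a_j's. Collect the n equations into a matrix system V a = ℓ, where row i of V is v_i (expressed in the standard basis). Since V is invertible (lower-triangular with 1s on the diagonal, up to permutation), solve by back-substitution:
  V =
[[1, 1, 0, 0],
 [1, 0, 0, 0],
 [0, -1, -1, 1],
 [-1, 1, 1, 0]]
  V a = (5, 4, -2, 0)
Solving gives a = (4, 1, 3, 2).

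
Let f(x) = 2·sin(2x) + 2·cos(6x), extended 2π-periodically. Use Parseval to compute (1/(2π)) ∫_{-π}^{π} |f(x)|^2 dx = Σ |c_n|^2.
Σ |c_n|^2 = 4

Expand |f|^2 and use orthogonality of {sin(nx), cos(mx)} on [-π, π]:
  ∫_{-π}^{π} sin(nx)^2 dx = π, ∫ cos(mx)^2 dx = π, and cross terms integrate to 0.
So ∫_{-π}^{π} f(x)^2 dx = 2^2 · π + 2^2 · π = (4 + 4)π.
Divide by 2π: (4 + 4)/2 = 4.
By Parseval, this equals Σ |c_n|^2.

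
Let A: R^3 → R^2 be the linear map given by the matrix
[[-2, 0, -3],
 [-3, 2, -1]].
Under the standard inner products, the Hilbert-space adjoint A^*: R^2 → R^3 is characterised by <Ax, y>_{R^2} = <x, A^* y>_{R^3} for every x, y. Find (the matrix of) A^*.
A^* = A^T =
[[-2, -3],
 [0, 2],
 [-3, -1]]

For real matrices with standard dot products, the defining identity <Ax, y> = <x, A^* y> gives (Ax)^T y = x^T (A^*) y, i.e. x^T A^T y = x^T (A^*) y. Since this holds for all x, y, we must have A^* = A^T. Therefore
A^* =
[[-2, -3],
 [0, 2],
 [-3, -1]].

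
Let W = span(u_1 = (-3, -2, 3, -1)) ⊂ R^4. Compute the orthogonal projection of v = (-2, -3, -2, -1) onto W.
proj_W(v) = (-21/23, -14/23, 21/23, -7/23)

Set up U = [u_1 | ... | u_1] ∈ R^(4×1). The projector onto W = col(U) is P = U (U^T U)^(-1) U^T.
Compute U^T U =
  [23],
and U^T v = (7).
Solve U^T U · c = U^T v for the coefficients: c = (7/23). The projection is proj_W(v) = U c.
Check: (v - proj_W(v)) · u_1 = 0  (should be 0).
Result: proj_W(v) = (-21/23, -14/23, 21/23, -7/23).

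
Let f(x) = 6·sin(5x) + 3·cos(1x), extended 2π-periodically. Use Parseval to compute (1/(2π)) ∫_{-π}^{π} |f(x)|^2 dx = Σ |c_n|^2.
Σ |c_n|^2 = 45/2

Expand |f|^2 and use orthogonality of {sin(nx), cos(mx)} on [-π, π]:
  ∫_{-π}^{π} sin(nx)^2 dx = π, ∫ cos(mx)^2 dx = π, and cross terms integrate to 0.
So ∫_{-π}^{π} f(x)^2 dx = 6^2 · π + 3^2 · π = (36 + 9)π.
Divide by 2π: (36 + 9)/2 = 45/2.
By Parseval, this equals Σ |c_n|^2.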